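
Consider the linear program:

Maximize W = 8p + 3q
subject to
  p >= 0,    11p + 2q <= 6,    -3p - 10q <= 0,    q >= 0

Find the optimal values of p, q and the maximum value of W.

Corner points and W = 8p + 3q:
  (0, 3) → W = 9
  (0, 0) → W = 0
  (6/11, 0) → W = 48/11

At the optimal vertex, p = 0 and 11p + 2q = 6.
Solving simultaneously gives p = 0, q = 3.

p = 0, q = 3, maximum W = 9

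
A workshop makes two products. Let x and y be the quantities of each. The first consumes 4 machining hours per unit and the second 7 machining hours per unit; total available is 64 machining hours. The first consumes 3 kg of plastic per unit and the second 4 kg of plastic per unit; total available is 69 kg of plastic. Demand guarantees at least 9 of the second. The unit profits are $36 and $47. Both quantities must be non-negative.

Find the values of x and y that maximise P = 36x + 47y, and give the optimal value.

x = 1/4, y = 9, maximum P = 432

Vertices and P = 36x + 47y:
  (0, 64/7) → P = 3008/7
  (0, 9) → P = 423
  (1/4, 9) → P = 432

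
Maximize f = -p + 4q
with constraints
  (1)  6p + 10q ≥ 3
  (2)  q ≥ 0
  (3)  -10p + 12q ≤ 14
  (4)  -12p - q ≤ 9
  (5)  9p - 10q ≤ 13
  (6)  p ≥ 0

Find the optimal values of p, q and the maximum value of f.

Extreme points and f = -p + 4q:
  (1/2, 0) → f = -1/2
  (0, 3/10) → f = 6/5
  (13/9, 0) → f = -13/9
  (37, 32) → f = 91
  (0, 7/6) → f = 14/3

The binding constraints are -10p + 12q = 14 and 9p - 10q = 13.
Solving simultaneously gives p = 37, q = 32.

p = 37, q = 32, maximum f = 91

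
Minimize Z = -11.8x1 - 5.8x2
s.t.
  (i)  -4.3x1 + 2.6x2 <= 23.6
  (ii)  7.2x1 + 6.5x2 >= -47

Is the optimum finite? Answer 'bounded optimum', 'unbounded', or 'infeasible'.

unbounded

From the feasible point (-2120/359, -3218/4667), moving in the direction (2.6, 4.3) keeps every constraint satisfied while Z decreases without bound.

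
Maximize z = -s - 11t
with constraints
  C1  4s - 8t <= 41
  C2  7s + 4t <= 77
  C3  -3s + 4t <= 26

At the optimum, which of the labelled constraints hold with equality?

Feasible corners and z = -s - 11t:
  (65/6, 7/24) → z = -337/24
  (-93/2, -227/8) → z = 2869/8
  (51/10, 413/40) → z = -4747/40

The maximum is at (-93/2, -227/8). Substituting into each constraint, equality holds for C1 and C3; the remaining constraints have slack.

C1 and C3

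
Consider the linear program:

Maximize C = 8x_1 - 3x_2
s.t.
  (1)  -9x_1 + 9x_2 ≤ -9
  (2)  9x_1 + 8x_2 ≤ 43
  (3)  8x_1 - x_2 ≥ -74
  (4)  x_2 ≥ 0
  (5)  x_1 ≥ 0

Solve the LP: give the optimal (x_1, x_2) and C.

Vertices and C = 8x_1 - 3x_2:
  (3, 2) → C = 18
  (1, 0) → C = 8
  (43/9, 0) → C = 344/9

x_1 = 43/9, x_2 = 0, maximum C = 344/9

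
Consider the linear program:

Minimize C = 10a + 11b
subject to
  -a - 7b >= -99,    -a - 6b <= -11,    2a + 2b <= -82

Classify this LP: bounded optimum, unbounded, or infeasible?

Extreme points and C = 10a + 11b:
  (-517, 88) → C = -4202
  (-193/3, 70/3) → C = -1160/3
  (-257/5, 52/5) → C = -1998/5
The feasible region has finitely many vertices and no improving ray; the minimum is -4202 at (-517, 88).

bounded optimum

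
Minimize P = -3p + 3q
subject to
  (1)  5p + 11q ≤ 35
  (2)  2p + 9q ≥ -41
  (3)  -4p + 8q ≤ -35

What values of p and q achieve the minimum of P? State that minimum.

p = 766/23, q = -275/23, minimum P = -3123/23

At the optimal vertex, 5p + 11q = 35 and 2p + 9q = -41.
Solving simultaneously gives p = 766/23, q = -275/23.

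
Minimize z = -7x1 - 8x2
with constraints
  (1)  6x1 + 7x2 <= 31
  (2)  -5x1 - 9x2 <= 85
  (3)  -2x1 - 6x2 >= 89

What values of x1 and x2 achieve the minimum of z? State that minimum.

x1 = 46, x2 = -35, minimum z = -42

Vertices and z = -7x1 - 8x2:
  (46, -35) → z = -42
  (809/22, -298/11) → z = -895/22
  (97/4, -275/12) → z = 163/12

The optimum lies where 6x1 + 7x2 = 31 and -5x1 - 9x2 = 85.
Solving simultaneously gives x1 = 46, x2 = -35.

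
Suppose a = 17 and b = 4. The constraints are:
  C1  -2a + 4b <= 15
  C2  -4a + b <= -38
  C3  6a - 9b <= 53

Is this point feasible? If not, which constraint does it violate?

not feasible — violates C3

Constraint C3: 6a - 9b = 66, which is not ≤ 53. All other constraints are satisfied.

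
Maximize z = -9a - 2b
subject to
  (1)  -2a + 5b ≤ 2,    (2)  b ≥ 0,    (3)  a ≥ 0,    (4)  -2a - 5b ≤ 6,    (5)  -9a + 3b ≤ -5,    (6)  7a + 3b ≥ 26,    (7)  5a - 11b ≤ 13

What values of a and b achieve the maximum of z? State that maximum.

a = 124/41, b = 66/41, maximum z = -1248/41

Feasible corners and z = -9a - 2b:
  (124/41, 66/41) → z = -1248/41
  (29, 12) → z = -285
  (325/92, 39/92) → z = -3003/92

The binding constraints are -2a + 5b = 2 and 7a + 3b = 26.
Solving simultaneously gives a = 124/41, b = 66/41.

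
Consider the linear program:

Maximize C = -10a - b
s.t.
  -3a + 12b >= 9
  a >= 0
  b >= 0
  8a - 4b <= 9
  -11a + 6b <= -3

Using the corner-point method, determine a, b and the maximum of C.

a = 15/19, b = 18/19, maximum C = -168/19

Vertices and C = -10a - b:
  (12/7, 33/28) → C = -513/28
  (15/19, 18/19) → C = -168/19
  (21/2, 75/4) → C = -495/4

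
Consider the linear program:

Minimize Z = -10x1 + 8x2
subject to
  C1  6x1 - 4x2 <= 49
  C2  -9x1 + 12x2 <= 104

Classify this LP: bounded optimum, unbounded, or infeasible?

From the feasible point (251/9, 355/12), moving in the direction (-4, -6) keeps every constraint satisfied while Z decreases without bound.

unbounded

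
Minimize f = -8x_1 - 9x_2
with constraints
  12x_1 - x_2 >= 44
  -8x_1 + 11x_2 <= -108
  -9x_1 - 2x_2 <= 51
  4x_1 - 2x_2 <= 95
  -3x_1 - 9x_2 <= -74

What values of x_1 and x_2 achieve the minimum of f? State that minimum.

x_1 = 829/28, x_2 = 82/7, minimum f = -2396/7

Extreme points and f = -8x_1 - 9x_2:
  (829/28, 82/7) → f = -2396/7
  (1786/105, 268/105) → f = -3340/21
  (1003/42, 11/42) → f = -8123/42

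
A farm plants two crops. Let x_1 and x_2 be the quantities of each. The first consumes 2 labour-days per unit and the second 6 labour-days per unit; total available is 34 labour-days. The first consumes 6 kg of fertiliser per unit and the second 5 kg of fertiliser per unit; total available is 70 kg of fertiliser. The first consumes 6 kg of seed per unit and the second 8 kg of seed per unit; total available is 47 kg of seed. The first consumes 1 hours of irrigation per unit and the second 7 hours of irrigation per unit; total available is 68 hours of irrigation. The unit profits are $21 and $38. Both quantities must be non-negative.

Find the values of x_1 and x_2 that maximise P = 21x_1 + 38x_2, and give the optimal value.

x_1 = 1/2, x_2 = 11/2, maximum P = 439/2

Feasible corners and P = 21x_1 + 38x_2:
  (0, 0) → P = 0
  (0, 17/3) → P = 646/3
  (47/6, 0) → P = 329/2
  (1/2, 11/2) → P = 439/2

The optimum lies where 2x_1 + 6x_2 = 34 and 6x_1 + 8x_2 = 47.
Solving simultaneously gives x_1 = 1/2, x_2 = 11/2.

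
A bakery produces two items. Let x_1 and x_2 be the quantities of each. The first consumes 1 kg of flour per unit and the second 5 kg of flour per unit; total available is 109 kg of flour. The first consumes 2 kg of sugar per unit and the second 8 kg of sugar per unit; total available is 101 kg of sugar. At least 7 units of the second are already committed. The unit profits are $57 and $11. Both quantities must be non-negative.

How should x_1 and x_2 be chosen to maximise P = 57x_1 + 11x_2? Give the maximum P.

x_1 = 45/2, x_2 = 7, maximum P = 2719/2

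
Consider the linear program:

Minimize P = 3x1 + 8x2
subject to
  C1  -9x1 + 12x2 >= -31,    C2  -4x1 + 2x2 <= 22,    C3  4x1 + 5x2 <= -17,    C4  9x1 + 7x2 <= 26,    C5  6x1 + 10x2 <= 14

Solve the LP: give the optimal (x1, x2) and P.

x1 = -163/15, x2 = -161/15, minimum P = -1777/15

Extreme points and P = 3x1 + 8x2:
  (-163/15, -161/15) → P = -1777/15
  (-49/93, -277/93) → P = -2363/93
  (-36/7, 5/7) → P = -68/7

At the optimal vertex, -9x1 + 12x2 = -31 and -4x1 + 2x2 = 22.
Solving simultaneously gives x1 = -163/15, x2 = -161/15.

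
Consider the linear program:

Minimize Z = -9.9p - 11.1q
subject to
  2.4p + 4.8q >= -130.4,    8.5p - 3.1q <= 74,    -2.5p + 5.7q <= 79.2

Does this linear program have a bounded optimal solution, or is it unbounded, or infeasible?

Corner points and Z = -9.9p - 11.1q:
  (-613/603, -16075/603) → Z = 307502/1005
  (-4681/107, -1699/321) → Z = 263141/535
  (33366/2035, 8582/407) → Z = -4033122/10175
The feasible region has finitely many vertices and no improving ray; the minimum is -4033122/10175 at (33366/2035, 8582/407).

bounded optimum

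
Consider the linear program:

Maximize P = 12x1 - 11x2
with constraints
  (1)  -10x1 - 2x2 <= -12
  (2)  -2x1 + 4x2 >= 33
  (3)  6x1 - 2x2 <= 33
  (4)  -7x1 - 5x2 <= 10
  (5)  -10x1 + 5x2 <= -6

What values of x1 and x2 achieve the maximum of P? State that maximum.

x1 = 99/10, x2 = 66/5, maximum P = -132/5

Vertices and P = 12x1 - 11x2:
  (99/10, 66/5) → P = -132/5
  (63/10, 57/5) → P = -249/5
  (153/10, 147/5) → P = -699/5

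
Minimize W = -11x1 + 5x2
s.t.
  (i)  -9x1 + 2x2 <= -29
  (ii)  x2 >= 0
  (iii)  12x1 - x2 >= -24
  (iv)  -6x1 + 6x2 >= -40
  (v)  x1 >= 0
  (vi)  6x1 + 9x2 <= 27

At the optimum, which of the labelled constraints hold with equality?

(ii) and (vi)

Corner points and W = -11x1 + 5x2:
  (29/9, 0) → W = -319/9
  (105/31, 23/31) → W = -1040/31
  (9/2, 0) → W = -99/2

The minimum is at (9/2, 0). Substituting into each constraint, equality holds for (ii) and (vi); the remaining constraints have slack.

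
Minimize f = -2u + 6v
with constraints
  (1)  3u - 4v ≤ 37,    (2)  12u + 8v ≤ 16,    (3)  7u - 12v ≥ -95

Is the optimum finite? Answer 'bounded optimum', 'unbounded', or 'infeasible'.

From the feasible point (5, -11/2), moving in the direction (-4, -3) keeps every constraint satisfied while f decreases without bound.

unbounded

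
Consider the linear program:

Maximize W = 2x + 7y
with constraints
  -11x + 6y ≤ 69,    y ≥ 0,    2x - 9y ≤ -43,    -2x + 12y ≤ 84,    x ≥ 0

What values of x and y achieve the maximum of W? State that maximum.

Feasible corners and W = 2x + 7y:
  (40, 41/3) → W = 527/3
  (0, 43/9) → W = 301/9
  (0, 7) → W = 49

The optimum lies where 2x - 9y = -43 and -2x + 12y = 84.
Solving simultaneously gives x = 40, y = 41/3.

x = 40, y = 41/3, maximum W = 527/3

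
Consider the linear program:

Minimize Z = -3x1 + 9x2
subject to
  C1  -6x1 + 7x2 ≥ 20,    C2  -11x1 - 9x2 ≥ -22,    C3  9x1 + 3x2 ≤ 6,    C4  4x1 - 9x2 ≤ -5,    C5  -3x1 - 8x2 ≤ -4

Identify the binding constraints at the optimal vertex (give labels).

Corner points and Z = -3x1 + 9x2:
  (-2/9, 8/3) → Z = 74/3
  (-44/23, 28/23) → Z = 384/23
  (-1/4, 11/4) → Z = 51/2
The feasible region is unbounded (it extends along (-9, 11), (-8, 3)), but Z strictly increases along every unbounded feasible direction, so there is no improving ray and the minimum is attained at a vertex.

The minimum is at (-44/23, 28/23). Substituting into each constraint, equality holds for C1 and C5; the remaining constraints have slack.

C1 and C5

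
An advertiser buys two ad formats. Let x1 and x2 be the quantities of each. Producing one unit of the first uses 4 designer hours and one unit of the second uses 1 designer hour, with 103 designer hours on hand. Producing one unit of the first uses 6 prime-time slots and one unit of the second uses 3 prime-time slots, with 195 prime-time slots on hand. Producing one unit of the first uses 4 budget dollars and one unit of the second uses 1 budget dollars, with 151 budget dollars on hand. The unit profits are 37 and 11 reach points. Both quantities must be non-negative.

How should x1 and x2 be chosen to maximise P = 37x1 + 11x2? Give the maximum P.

Feasible corners and P = 37x1 + 11x2:
  (0, 0) → P = 0
  (0, 65) → P = 715
  (103/4, 0) → P = 3811/4
  (19, 27) → P = 1000

The optimum lies where 4x1 + x2 = 103 and 6x1 + 3x2 = 195.
Solving simultaneously gives x1 = 19, x2 = 27.

x1 = 19, x2 = 27, maximum P = 1000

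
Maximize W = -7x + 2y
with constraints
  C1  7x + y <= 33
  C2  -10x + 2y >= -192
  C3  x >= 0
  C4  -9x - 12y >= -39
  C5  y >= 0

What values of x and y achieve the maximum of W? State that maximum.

Vertices and W = -7x + 2y:
  (0, 13/4) → W = 13/2
  (0, 0) → W = 0
  (13/3, 0) → W = -91/3

The optimum lies where x = 0 and -9x - 12y = -39.
Solving simultaneously gives x = 0, y = 13/4.

x = 0, y = 13/4, maximum W = 13/2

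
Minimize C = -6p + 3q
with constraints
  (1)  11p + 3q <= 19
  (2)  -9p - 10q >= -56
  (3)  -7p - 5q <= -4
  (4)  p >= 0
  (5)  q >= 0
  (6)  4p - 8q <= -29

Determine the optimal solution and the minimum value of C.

p = 13/20, q = 79/20, minimum C = 159/20

Vertices and C = -6p + 3q:
  (22/83, 445/83) → C = 1203/83
  (13/20, 79/20) → C = 159/20
  (0, 28/5) → C = 84/5
  (0, 29/8) → C = 87/8

The binding constraints are 11p + 3q = 19 and 4p - 8q = -29.
Solving simultaneously gives p = 13/20, q = 79/20.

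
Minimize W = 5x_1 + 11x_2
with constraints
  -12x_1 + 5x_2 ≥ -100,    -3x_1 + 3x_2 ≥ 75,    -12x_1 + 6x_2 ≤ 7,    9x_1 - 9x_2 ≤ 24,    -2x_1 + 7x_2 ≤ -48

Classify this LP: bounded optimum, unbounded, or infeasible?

The boundaries -12x_1 + 5x_2 = -100 and -3x_1 + 3x_2 = 75 meet at (225/7, 400/7), but that point violates -2x_1 + 7x_2 ≤ -48. Every candidate vertex is excluded by some other constraint, so the feasible region is empty.

infeasible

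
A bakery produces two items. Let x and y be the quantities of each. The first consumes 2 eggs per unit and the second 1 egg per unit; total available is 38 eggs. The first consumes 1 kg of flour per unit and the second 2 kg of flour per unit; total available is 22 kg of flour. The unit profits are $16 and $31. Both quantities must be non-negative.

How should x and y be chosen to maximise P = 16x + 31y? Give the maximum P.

x = 18, y = 2, maximum P = 350

Corner points and P = 16x + 31y:
  (0, 0) → P = 0
  (0, 11) → P = 341
  (19, 0) → P = 304
  (18, 2) → P = 350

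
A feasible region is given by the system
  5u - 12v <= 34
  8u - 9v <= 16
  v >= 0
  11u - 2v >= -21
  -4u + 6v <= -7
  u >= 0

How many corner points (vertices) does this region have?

3

Of the 15 pairwise boundary intersections, those satisfying every inequality are:
  (2, 0)
  (11/4, 2/3)
  (7/4, 0)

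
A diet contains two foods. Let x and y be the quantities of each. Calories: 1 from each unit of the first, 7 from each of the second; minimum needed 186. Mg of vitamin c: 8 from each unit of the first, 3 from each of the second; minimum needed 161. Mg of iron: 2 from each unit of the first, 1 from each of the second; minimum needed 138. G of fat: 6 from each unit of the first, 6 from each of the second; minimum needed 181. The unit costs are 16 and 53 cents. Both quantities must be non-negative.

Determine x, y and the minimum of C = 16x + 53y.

x = 60, y = 18, minimum C = 1914

Vertices and C = 16x + 53y:
  (0, 138) → C = 7314
  (186, 0) → C = 2976
  (60, 18) → C = 1914
The feasible region is unbounded (it extends along (0, 1), (1, 0)), but C strictly increases along every unbounded feasible direction, so there is no improving ray and the minimum is attained at a vertex.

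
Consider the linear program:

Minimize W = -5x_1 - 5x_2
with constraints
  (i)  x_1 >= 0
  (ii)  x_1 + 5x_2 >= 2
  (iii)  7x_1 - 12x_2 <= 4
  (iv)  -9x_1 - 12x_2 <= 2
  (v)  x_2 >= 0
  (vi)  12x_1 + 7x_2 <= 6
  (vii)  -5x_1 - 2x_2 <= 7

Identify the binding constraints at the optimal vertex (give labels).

Corner points and W = -5x_1 - 5x_2:
  (0, 2/5) → W = -2
  (0, 6/7) → W = -30/7
  (16/53, 18/53) → W = -170/53

The minimum is at (0, 6/7). Substituting into each constraint, equality holds for (i) and (vi); the remaining constraints have slack.

(i) and (vi)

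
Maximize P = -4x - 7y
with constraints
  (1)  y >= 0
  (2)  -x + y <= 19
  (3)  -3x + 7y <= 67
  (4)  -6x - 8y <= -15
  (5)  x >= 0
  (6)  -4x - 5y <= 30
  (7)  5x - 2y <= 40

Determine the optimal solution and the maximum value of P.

x = 5/2, y = 0, maximum P = -10

Feasible corners and P = -4x - 7y:
  (5/2, 0) → P = -10
  (8, 0) → P = -32
  (0, 67/7) → P = -67
  (414/29, 455/29) → P = -4841/29
  (0, 15/8) → P = -105/8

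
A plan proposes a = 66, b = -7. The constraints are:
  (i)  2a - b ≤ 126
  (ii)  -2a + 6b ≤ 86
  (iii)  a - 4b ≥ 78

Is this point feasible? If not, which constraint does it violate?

not feasible — violates (i)

Constraint (i): 2a - b = 139, which is not ≤ 126. All other constraints are satisfied.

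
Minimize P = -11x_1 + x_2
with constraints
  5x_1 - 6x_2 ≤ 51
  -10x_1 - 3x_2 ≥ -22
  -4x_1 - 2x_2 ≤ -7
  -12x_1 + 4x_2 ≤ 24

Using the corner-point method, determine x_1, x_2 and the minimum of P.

x_1 = 23/8, x_2 = -9/4, minimum P = -271/8

Feasible corners and P = -11x_1 + x_2:
  (23/8, -9/4) → P = -271/8
  (4/19, 126/19) → P = 82/19
  (-1/2, 9/2) → P = 10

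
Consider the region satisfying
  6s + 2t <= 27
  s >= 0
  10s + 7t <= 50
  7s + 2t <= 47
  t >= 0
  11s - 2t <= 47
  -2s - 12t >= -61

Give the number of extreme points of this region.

Pairwise boundary intersections that survive every other constraint:
  (89/22, 15/11)
  (74/17, 15/34)
  (0, 0)
  (0, 61/12)
  (173/106, 255/53)
  (47/11, 0)

6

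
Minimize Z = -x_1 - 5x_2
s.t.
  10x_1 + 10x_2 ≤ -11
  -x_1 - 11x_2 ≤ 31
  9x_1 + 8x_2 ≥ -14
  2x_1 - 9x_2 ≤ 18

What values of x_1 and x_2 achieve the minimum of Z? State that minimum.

Vertices and Z = -x_1 - 5x_2:
  (-26/5, 41/10) → Z = -153/10
  (81/110, -101/55) → Z = 929/110
  (18/97, -190/97) → Z = 932/97

x_1 = -26/5, x_2 = 41/10, minimum Z = -153/10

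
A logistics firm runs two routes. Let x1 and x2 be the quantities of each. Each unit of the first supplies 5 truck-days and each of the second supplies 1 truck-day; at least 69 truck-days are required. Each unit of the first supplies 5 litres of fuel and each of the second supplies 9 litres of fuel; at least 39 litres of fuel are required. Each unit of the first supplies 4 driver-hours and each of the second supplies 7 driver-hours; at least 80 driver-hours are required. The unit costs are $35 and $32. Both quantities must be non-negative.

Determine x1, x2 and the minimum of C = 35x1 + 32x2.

x1 = 13, x2 = 4, minimum C = 583

The feasible region is unbounded (it extends along (0, 1), (1, 0)), but C strictly increases along every unbounded feasible direction, so there is no improving ray and the minimum is attained at a vertex.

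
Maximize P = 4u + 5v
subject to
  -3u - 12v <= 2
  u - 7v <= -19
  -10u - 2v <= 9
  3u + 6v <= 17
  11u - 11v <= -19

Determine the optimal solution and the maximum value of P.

Feasible corners and P = 4u + 5v:
  (-101/72, 181/72) → P = 167/24
  (5/27, 74/27) → P = 130/9
  (-44/27, 197/54) → P = 211/18

u = 5/27, v = 74/27, maximum P = 130/9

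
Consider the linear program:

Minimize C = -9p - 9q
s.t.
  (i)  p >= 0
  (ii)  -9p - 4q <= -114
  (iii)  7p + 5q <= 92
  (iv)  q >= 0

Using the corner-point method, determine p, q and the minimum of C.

p = 202/17, q = 30/17, minimum C = -2088/17

Corner points and C = -9p - 9q:
  (202/17, 30/17) → C = -2088/17
  (38/3, 0) → C = -114
  (92/7, 0) → C = -828/7

The optimum lies where -9p - 4q = -114 and 7p + 5q = 92.
Solving simultaneously gives p = 202/17, q = 30/17.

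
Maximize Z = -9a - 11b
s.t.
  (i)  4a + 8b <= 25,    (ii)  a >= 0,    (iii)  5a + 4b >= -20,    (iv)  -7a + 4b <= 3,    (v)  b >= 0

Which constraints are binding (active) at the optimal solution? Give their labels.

Feasible corners and Z = -9a - 11b:
  (19/18, 187/72) → Z = -2741/72
  (25/4, 0) → Z = -225/4
  (0, 3/4) → Z = -33/4
  (0, 0) → Z = 0

The maximum is at (0, 0). Substituting into each constraint, equality holds for (ii) and (v); the remaining constraints have slack.

(ii) and (v)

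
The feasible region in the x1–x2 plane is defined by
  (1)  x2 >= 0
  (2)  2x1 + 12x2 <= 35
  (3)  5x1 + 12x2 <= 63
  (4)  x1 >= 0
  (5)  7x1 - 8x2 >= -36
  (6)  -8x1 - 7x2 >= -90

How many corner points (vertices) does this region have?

5

Of the 15 pairwise boundary intersections, those satisfying every inequality are:
  (0, 0)
  (45/4, 0)
  (28/3, 49/36)
  (0, 35/12)
  (639/61, 54/61)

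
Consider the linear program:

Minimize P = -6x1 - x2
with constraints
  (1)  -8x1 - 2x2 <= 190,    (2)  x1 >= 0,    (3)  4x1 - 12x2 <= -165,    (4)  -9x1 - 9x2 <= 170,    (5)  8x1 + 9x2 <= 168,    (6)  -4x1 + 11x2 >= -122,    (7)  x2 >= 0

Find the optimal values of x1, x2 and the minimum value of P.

Vertices and P = -6x1 - x2:
  (0, 55/4) → P = -55/4
  (0, 56/3) → P = -56/3
  (177/44, 166/11) → P = -863/22

The optimum lies where 4x1 - 12x2 = -165 and 8x1 + 9x2 = 168.
Solving simultaneously gives x1 = 177/44, x2 = 166/11.

x1 = 177/44, x2 = 166/11, minimum P = -863/22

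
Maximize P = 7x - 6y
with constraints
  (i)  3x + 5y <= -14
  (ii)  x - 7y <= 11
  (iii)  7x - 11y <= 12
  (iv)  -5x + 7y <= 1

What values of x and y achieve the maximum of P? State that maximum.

Extreme points and P = 7x - 6y:
  (-43/26, -47/26) → P = -19/26
  (-103/46, -67/46) → P = -319/46
  (-3, -2) → P = -9

The binding constraints are 3x + 5y = -14 and x - 7y = 11.
Solving simultaneously gives x = -43/26, y = -47/26.

x = -43/26, y = -47/26, maximum P = -19/26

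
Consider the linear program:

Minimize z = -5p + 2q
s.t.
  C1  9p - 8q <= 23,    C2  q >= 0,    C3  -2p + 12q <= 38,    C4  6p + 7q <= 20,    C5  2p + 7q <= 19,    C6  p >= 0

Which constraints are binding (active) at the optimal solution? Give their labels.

C1 and C4

Extreme points and z = -5p + 2q:
  (23/9, 0) → z = -115/9
  (107/37, 14/37) → z = -507/37
  (0, 0) → z = 0
  (1/4, 37/14) → z = 113/28
  (0, 19/7) → z = 38/7

The minimum is at (107/37, 14/37). Substituting into each constraint, equality holds for C1 and C4; the remaining constraints have slack.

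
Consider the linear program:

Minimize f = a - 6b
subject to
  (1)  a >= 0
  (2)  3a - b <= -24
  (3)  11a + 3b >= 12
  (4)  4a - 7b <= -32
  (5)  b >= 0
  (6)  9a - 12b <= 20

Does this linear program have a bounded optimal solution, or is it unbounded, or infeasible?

unbounded

From the feasible point (0, 24), moving in the direction (0, 1) keeps every constraint satisfied while f decreases without bound.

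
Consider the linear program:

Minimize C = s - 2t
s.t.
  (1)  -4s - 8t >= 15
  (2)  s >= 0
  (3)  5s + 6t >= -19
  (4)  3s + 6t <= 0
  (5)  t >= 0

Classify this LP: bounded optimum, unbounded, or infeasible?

infeasible

The boundaries -4s - 8t = 15 and s = 0 meet at (0, -15/8), but that point violates t ≥ 0. Every candidate vertex is excluded by some other constraint, so the feasible region is empty.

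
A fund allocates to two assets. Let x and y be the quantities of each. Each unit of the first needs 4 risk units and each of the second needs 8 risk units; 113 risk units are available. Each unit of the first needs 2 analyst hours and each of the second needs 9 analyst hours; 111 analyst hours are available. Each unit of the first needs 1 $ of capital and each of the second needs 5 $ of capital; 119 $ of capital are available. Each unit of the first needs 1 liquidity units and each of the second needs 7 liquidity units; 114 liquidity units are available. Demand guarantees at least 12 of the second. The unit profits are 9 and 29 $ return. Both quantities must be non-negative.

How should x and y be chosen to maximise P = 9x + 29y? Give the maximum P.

x = 3/2, y = 12, maximum P = 723/2

Feasible corners and P = 9x + 29y:
  (0, 37/3) → P = 1073/3
  (0, 12) → P = 348
  (3/2, 12) → P = 723/2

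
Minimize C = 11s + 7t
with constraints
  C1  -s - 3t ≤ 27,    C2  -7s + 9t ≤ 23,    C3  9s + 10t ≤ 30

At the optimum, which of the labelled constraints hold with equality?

Extreme points and C = 11s + 7t:
  (-52/5, -83/15) → C = -2297/15
  (360/17, -273/17) → C = 2049/17
  (40/151, 417/151) → C = 3359/151

The minimum is at (-52/5, -83/15). Substituting into each constraint, equality holds for C1 and C2; the remaining constraints have slack.

C1 and C2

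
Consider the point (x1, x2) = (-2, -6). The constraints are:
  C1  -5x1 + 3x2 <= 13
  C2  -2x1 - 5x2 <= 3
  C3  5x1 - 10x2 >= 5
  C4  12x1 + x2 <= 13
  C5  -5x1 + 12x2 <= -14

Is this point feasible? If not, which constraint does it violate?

not feasible — violates C2

Constraint C2: -2x1 - 5x2 = 34, which is not ≤ 3. All other constraints are satisfied.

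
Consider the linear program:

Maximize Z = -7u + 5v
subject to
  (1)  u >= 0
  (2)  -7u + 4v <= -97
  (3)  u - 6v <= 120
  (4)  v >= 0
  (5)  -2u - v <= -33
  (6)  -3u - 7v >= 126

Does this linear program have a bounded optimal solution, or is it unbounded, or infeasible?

infeasible

The boundaries -7u + 4v = -97 and -2u - v = -33 meet at (229/15, 37/15), but that point violates -3u - 7v ≥ 126. Every candidate vertex is excluded by some other constraint, so the feasible region is empty.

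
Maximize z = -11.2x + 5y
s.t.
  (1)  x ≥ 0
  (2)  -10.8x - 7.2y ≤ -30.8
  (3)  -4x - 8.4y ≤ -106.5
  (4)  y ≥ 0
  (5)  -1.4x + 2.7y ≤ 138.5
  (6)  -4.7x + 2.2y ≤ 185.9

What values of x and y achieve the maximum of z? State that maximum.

Corner points and z = -11.2x + 5y:
  (0, 355/28) → z = 1775/28
  (0, 1385/27) → z = 6925/27
  (213/8, 0) → z = -1491/5
The feasible region is unbounded (it extends along (27, 14), (1, 0)), but z strictly decreases along every unbounded feasible direction, so there is no improving ray and the maximum is attained at a vertex.

x = 0, y = 1385/27, maximum z = 6925/27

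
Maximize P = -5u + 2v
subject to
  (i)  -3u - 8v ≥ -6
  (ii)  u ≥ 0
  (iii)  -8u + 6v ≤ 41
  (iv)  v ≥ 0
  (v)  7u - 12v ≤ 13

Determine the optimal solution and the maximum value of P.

Corner points and P = -5u + 2v:
  (0, 3/4) → P = 3/2
  (44/23, 3/92) → P = -19/2
  (0, 0) → P = 0
  (13/7, 0) → P = -65/7

The optimum lies where -3u - 8v = -6 and u = 0.
Solving simultaneously gives u = 0, v = 3/4.

u = 0, v = 3/4, maximum P = 3/2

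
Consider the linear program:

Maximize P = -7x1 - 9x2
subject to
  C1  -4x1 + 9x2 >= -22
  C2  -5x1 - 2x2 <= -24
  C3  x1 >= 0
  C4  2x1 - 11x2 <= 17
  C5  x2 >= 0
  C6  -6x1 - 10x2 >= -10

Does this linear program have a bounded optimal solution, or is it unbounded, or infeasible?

The boundaries -4x1 + 9x2 = -22 and x2 = 0 meet at (11/2, 0), but that point violates -6x1 - 10x2 ≥ -10. Every candidate vertex is excluded by some other constraint, so the feasible region is empty.

infeasible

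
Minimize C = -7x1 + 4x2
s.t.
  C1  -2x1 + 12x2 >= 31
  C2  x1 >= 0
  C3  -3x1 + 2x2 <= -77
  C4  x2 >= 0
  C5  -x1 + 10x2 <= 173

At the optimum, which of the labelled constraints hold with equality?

Vertices and C = -7x1 + 4x2:
  (493/16, 247/32) → C = -2957/16
  (883/4, 315/8) → C = -5551/4
  (279/7, 149/7) → C = -1357/7

The minimum is at (883/4, 315/8). Substituting into each constraint, equality holds for C1 and C5; the remaining constraints have slack.

C1 and C5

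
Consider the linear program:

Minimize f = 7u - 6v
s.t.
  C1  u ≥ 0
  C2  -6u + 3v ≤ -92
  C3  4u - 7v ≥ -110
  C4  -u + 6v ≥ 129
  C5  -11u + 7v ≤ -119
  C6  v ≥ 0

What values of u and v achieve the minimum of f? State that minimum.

u = 229/7, v = 1686/49, minimum f = 1105/49

Vertices and f = 7u - 6v:
  (313/11, 866/33) → f = 459/11
  (287/9, 298/9) → f = 221/9
  (229/7, 1686/49) → f = 1105/49
The feasible region is unbounded (it extends along (7, 4), (6, 1)), but f strictly increases along every unbounded feasible direction, so there is no improving ray and the minimum is attained at a vertex.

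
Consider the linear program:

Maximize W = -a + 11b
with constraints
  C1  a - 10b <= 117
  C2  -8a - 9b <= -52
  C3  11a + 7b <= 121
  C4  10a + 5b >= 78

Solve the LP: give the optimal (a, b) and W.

Corner points and W = -a + 11b:
  (725/43, -396/43) → W = -5081/43
  (221/25, -52/25) → W = -793/25
  (-59/15, 352/15) → W = 3931/15

a = -59/15, b = 352/15, maximum W = 3931/15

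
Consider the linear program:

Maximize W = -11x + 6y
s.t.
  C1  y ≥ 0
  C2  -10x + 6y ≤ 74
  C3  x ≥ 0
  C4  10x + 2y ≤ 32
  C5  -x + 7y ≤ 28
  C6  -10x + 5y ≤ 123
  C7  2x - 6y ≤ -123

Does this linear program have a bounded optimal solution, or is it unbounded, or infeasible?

infeasible

The boundaries y = 0 and x = 0 meet at (0, 0), but that point violates 2x - 6y ≤ -123. Every candidate vertex is excluded by some other constraint, so the feasible region is empty.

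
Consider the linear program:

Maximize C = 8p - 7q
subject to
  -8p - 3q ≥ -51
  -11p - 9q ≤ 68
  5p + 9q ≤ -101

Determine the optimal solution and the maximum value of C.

Corner points and C = 8p - 7q:
  (17, -85/3) → C = 1003/3
  (254/19, -1063/57) → C = 13537/57
  (11/2, -257/18) → C = 2591/18

The optimum lies where -8p - 3q = -51 and -11p - 9q = 68.
Solving simultaneously gives p = 17, q = -85/3.

p = 17, q = -85/3, maximum C = 1003/3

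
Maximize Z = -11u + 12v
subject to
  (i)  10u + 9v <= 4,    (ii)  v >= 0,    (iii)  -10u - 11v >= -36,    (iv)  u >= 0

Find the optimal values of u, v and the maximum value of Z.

u = 0, v = 4/9, maximum Z = 16/3

Vertices and Z = -11u + 12v:
  (2/5, 0) → Z = -22/5
  (0, 4/9) → Z = 16/3
  (0, 0) → Z = 0

At the optimal vertex, 10u + 9v = 4 and u = 0.
Solving simultaneously gives u = 0, v = 4/9.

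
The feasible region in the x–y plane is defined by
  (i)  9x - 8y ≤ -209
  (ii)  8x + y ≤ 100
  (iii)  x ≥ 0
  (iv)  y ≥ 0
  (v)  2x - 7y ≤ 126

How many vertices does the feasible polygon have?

3

Pairwise boundary intersections that survive every other constraint:
  (591/73, 2572/73)
  (0, 209/8)
  (0, 100)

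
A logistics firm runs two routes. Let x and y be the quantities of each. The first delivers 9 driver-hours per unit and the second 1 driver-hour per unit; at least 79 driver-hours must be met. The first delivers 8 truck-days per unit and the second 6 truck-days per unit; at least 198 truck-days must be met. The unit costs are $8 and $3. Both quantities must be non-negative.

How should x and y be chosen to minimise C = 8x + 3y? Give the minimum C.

x = 6, y = 25, minimum C = 123

Extreme points and C = 8x + 3y:
  (0, 79) → C = 237
  (99/4, 0) → C = 198
  (6, 25) → C = 123
The feasible region is unbounded (it extends along (0, 1), (1, 0)), but C strictly increases along every unbounded feasible direction, so there is no improving ray and the minimum is attained at a vertex.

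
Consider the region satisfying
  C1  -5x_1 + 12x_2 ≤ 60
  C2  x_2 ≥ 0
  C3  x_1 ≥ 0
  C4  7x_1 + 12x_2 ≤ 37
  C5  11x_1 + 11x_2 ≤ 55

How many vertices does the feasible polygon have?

4

Intersecting each pair of boundary lines and keeping only the points that satisfy every inequality leaves:
  (0, 0)
  (5, 0)
  (0, 37/12)
  (23/5, 2/5)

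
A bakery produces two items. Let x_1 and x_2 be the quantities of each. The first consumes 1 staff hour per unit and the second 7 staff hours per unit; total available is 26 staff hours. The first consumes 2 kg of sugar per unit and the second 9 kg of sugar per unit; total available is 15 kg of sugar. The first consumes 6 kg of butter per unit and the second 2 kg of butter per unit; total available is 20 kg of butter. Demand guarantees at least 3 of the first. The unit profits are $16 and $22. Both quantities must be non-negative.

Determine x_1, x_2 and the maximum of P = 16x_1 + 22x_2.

x_1 = 3, x_2 = 1, maximum P = 70

Corner points and P = 16x_1 + 22x_2:
  (10/3, 0) → P = 160/3
  (3, 0) → P = 48
  (3, 1) → P = 70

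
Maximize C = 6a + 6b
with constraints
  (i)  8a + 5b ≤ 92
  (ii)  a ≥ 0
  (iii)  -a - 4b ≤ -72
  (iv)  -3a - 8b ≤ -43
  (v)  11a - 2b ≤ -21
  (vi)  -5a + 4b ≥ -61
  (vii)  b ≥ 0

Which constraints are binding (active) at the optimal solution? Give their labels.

(i) and (ii)

Corner points and C = 6a + 6b:
  (0, 92/5) → C = 552/5
  (8/27, 484/27) → C = 328/3
  (0, 18) → C = 108

The maximum is at (0, 92/5). Substituting into each constraint, equality holds for (i) and (ii); the remaining constraints have slack.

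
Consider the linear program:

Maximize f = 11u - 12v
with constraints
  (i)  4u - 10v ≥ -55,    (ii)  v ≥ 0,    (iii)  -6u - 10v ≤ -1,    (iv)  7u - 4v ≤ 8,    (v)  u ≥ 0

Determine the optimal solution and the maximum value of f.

Corner points and f = 11u - 12v:
  (50/9, 139/18) → f = -284/9
  (0, 11/2) → f = -66
  (1/6, 0) → f = 11/6
  (8/7, 0) → f = 88/7
  (0, 1/10) → f = -6/5

u = 8/7, v = 0, maximum f = 88/7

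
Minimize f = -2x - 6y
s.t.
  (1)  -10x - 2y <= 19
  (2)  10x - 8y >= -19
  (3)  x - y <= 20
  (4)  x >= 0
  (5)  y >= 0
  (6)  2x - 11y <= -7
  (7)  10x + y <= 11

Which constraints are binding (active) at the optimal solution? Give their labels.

(2) and (7)

Corner points and f = -2x - 6y:
  (0, 19/8) → f = -57/4
  (23/30, 10/3) → f = -323/15
  (0, 7/11) → f = -42/11
  (57/56, 23/28) → f = -195/28

The minimum is at (23/30, 10/3). Substituting into each constraint, equality holds for (2) and (7); the remaining constraints have slack.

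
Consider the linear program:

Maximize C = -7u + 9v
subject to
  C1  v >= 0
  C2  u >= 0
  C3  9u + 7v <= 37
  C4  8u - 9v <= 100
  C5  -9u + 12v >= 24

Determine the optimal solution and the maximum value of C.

u = 0, v = 37/7, maximum C = 333/7

Corner points and C = -7u + 9v:
  (0, 37/7) → C = 333/7
  (0, 2) → C = 18
  (92/57, 61/19) → C = 1003/57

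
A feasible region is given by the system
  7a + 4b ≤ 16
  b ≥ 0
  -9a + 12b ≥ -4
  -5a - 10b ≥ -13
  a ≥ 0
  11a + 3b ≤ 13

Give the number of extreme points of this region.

Intersecting each pair of boundary lines and keeping only the points that satisfy every inequality leaves:
  (4/9, 0)
  (0, 0)
  (56/53, 73/159)
  (0, 13/10)
  (91/95, 78/95)

5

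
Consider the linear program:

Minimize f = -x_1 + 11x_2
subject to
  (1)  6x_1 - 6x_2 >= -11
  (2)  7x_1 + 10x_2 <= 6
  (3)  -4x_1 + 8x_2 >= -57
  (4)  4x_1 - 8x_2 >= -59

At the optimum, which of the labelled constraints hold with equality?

(1) and (3)

Vertices and f = -x_1 + 11x_2:
  (-37/51, 113/102) → f = 439/34
  (-215/12, -193/12) → f = -159
  (103/16, -125/32) → f = -1581/32

The minimum is at (-215/12, -193/12). Substituting into each constraint, equality holds for (1) and (3); the remaining constraints have slack.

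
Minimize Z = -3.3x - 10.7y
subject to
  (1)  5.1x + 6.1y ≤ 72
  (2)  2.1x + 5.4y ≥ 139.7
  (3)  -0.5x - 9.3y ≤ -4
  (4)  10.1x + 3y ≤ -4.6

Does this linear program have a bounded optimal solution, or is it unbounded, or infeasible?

From the feasible point (-46337/1473, 18709/491), moving in the direction (-5.4, 2.1) keeps every constraint satisfied while Z decreases without bound.

unbounded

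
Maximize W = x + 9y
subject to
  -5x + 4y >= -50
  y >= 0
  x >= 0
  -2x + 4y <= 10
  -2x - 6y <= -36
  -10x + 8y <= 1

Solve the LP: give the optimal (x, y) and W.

x = 20, y = 25/2, maximum W = 265/2

Feasible corners and W = x + 9y:
  (20, 25/2) → W = 265/2
  (222/19, 40/19) → W = 582/19
  (21/5, 23/5) → W = 228/5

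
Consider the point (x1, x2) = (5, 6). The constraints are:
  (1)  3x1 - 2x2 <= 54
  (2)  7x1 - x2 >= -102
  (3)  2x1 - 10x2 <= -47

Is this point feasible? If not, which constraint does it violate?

(1): 3 ≤ 54 ✓
(2): 29 ≥ -102 ✓
(3): -50 ≤ -47 ✓

feasible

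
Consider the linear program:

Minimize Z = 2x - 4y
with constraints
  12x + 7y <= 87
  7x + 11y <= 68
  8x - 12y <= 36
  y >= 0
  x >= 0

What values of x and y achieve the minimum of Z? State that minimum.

Feasible corners and Z = 2x - 4y:
  (481/83, 207/83) → Z = 134/83
  (162/25, 33/25) → Z = 192/25
  (0, 68/11) → Z = -272/11
  (9/2, 0) → Z = 9
  (0, 0) → Z = 0

x = 0, y = 68/11, minimum Z = -272/11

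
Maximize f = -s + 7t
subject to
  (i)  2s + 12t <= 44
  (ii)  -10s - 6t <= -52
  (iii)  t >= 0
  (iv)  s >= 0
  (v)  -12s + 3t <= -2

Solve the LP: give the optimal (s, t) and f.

Extreme points and f = -s + 7t:
  (10/3, 28/9) → f = 166/9
  (22, 0) → f = -22
  (26/5, 0) → f = -26/5

s = 10/3, t = 28/9, maximum f = 166/9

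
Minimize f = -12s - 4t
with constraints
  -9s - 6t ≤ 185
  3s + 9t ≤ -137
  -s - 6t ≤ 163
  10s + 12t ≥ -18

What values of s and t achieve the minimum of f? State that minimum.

s = 215/3, t = -352/9, minimum f = -6332/9

Vertices and f = -12s - 4t:
  (215/3, -352/9) → f = -6332/9
  (247/9, -658/27) → f = -6260/27
  (77/2, -403/12) → f = -983/3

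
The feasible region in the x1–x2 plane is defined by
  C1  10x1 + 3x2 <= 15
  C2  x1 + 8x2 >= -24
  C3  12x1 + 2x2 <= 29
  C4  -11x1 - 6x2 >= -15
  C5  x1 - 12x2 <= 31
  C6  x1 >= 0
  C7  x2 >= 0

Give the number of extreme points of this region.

Pairwise boundary intersections that survive every other constraint:
  (0, 5/2)
  (15/11, 0)
  (0, 0)

3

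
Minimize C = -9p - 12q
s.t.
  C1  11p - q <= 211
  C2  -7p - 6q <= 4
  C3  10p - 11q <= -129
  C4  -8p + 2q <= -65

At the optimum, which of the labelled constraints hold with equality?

Vertices and C = -9p - 12q:
  (2450/111, 3529/111) → C = -21466/37
  (51/2, 139/2) → C = -2127/2
  (973/68, 841/34) → C = -28941/68

The minimum is at (51/2, 139/2). Substituting into each constraint, equality holds for C1 and C4; the remaining constraints have slack.

C1 and C4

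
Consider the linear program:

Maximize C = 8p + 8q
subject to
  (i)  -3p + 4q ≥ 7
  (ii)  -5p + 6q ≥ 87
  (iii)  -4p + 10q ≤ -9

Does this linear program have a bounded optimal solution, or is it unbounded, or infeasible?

Corner points and C = 8p + 8q:
  (-153, -113) → C = -2128
  (-462/13, -393/26) → C = -5268/13
The feasible region has finitely many vertices and no improving ray; the maximum is -5268/13 at (-462/13, -393/26).

bounded optimum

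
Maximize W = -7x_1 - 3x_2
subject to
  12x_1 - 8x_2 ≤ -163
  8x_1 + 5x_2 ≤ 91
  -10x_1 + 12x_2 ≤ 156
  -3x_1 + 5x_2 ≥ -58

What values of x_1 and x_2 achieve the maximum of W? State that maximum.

x_1 = -738/7, x_2 = -524/7, maximum W = 6738/7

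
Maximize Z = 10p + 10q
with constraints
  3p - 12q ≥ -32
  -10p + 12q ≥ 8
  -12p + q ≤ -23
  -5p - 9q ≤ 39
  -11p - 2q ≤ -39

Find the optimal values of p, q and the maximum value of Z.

p = 24/7, q = 74/21, maximum Z = 1460/21

Vertices and Z = 10p + 10q:
  (24/7, 74/21) → Z = 1460/21
  (202/69, 469/138) → Z = 1455/23
  (113/38, 239/76) → Z = 2325/38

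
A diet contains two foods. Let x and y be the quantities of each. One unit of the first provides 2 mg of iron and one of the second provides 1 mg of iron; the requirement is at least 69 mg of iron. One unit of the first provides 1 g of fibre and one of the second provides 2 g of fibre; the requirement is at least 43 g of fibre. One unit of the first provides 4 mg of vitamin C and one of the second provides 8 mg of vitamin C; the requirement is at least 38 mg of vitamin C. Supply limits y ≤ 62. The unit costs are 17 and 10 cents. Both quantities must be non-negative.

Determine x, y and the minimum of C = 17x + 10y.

x = 95/3, y = 17/3, minimum C = 595

Vertices and C = 17x + 10y:
  (43, 0) → C = 731
  (95/3, 17/3) → C = 595
  (7/2, 62) → C = 1359/2
The feasible region is unbounded (it extends along (1, 0)), but C strictly increases along every unbounded feasible direction, so there is no improving ray and the minimum is attained at a vertex.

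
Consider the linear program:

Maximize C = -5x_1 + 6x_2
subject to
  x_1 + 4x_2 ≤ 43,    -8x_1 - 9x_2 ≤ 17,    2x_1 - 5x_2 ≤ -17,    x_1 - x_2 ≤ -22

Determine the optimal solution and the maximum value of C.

Corner points and C = -5x_1 + 6x_2:
  (-455/23, 361/23) → C = 4441/23
  (-9, 13) → C = 123
  (-215/17, 159/17) → C = 2029/17

x_1 = -455/23, x_2 = 361/23, maximum C = 4441/23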